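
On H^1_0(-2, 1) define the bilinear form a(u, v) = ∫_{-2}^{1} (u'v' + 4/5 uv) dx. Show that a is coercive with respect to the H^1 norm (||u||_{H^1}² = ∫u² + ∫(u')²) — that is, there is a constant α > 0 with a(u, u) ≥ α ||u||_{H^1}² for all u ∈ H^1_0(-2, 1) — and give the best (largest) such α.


α = (36/5 + π^2)/(9 + π^2)

Coercivity of a(·,·) on H^1_0(-2, 1) means a(u, u) ≥ α ||u||_{H^1}² for every u ∈ H^1_0.
The interval has length L = 3, and Poincaré/coercivity depend only on L. Here a(u, u) = ∫(u')² + (4/5)·∫u².
Here 0 < c = 4/5 < 1. The condition a(u,u) ≥ α||u||_{H^1}² reads (1−α)∫(u')² ≥ (α−c)∫u². Any admissible α is ≤ 1 (rapidly oscillating u have ∫u²/∫(u')² → 0), and α = 1 would force 0 ≥ (1−c)∫u², impossible since c < 1; so 1−α > 0. By the sharp Poincaré inequality on H^1_0 of an interval of length L, ∫(u')² ≥ (π/L)²∫u² with equality for the first sine mode sin(π(x−x₀)/L) (x₀ the left endpoint), so the inequality holds for all u iff (1−α)(π/L)² ≥ α − c, i.e. α ≤ ((π/L)² + c)/((π/L)² + 1) = (1 + c(L/π)²)/(1 + (L/π)²). With (π/L)² = π^2/9 and c = 4/5, the largest admissible constant is α = ((π/L)² + c)/((π/L)² + 1).
Simplifying, α = (36/5 + π^2)/(9 + π^2).


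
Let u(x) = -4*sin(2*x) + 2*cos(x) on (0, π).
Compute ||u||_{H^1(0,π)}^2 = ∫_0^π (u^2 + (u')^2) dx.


||u||_{H^1(0,π)}^2 = -128/3 + 44*π

u'(x) = -2*sin(x) - 8*cos(2*x).
Expand u² and (u')² and integrate term by term on (0, π), using: for integers n ≥ 1, ∫_0^π sin²(nx) dx = ∫_0^π cos²(nx) dx = π/2; for n ≠ n', ∫_0^π sin(nx)sin(n'x) dx = ∫_0^π cos(nx)cos(n'x) dx = 0; and by product-to-sum, ∫_0^π sin(nx)cos(n'x) dx = ½∫_0^π [sin((n+n')x) + sin((n−n')x)] dx, which is 0 when n+n' is even and 2n/(n²−n'²) when n+n' is odd (it need not vanish on (0, π)).
  u² squared terms: (-4)²·∫sin(2x)² dx = 16·π/2 = 8*π;  (2)²·∫cos(x)² dx = 4·π/2 = 2*π.
  u² cross terms: 2·(-4)·(2)·∫sin(2x)·cos(x) dx = -16·(4/3) = -64/3.
  So ∫_0^π u² dx = 8*π + 2*π − 64/3 = -64/3 + 10*π.
  (u')² squared terms: (-8)²·∫cos(2x)² dx = 64·π/2 = 32*π;  (-2)²·∫sin(x)² dx = 4·π/2 = 2*π.
  (u')² cross terms: 2·(-8)·(-2)·∫cos(2x)·sin(x) dx = 32·(-2/3) = -64/3.
  So ∫_0^π (u')² dx = 32*π + 2*π − 64/3 = -64/3 + 34*π.
||u||_{H^1}^2 = (-64/3 + 10*π) + (-64/3 + 34*π) = -128/3 + 44*π.


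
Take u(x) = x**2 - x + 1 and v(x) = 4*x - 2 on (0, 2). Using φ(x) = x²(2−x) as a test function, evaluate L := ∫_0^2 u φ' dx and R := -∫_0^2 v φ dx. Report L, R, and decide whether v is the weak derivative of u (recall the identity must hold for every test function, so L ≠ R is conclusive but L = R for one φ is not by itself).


LHS = -28/15, RHS = -56/15. No, v is not the weak derivative of u.

u(x) = x**2 - x + 1, classical derivative u'(x) = 2*x - 1.
φ(x) = x²(2−x), so φ'(x) = x*(4 - 3*x).
Note φ(0) = φ(2) = 0, so the boundary term u·φ vanishes.
LHS = ∫_0^2 u(x) φ'(x) dx = ∫_0^2 (-3*x^4 + 7*x^3 - 7*x^2 + 4*x) dx. Term by term:
  ∫_0^2 -3*x^4 dx = -96/5;  ∫_0^2 7*x^3 dx = 28;  ∫_0^2 -7*x^2 dx = -56/3;
  ∫_0^2 4*x dx = 8.
Sum: -96/5 + 28 − 56/3 + 8 = -28/15.
So LHS = -28/15.
∫_0^2 v(x) φ(x) dx = ∫_0^2 (-4*x^4 + 10*x^3 - 4*x^2) dx. Term by term:
  ∫_0^2 -4*x^4 dx = -128/5;  ∫_0^2 10*x^3 dx = 40;  ∫_0^2 -4*x^2 dx = -32/3.
Sum: -128/5 + 40 − 32/3 = 56/15.
So RHS = -∫_0^2 v(x) φ(x) dx = -56/15.
LHS − RHS = 28/15 ≠ 0, so the identity fails.
(For a valid weak derivative the identity must hold for EVERY test function, in particular this one. The failure shows v is NOT the weak derivative of u.)
Correct weak derivative would be u'(x) = 2*x - 1.


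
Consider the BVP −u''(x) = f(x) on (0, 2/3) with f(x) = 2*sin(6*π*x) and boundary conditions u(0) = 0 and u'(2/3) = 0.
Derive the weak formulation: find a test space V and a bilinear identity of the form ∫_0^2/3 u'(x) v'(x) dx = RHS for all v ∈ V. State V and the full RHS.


V = {v ∈ H^1(0, 2/3) : v(0) = 0} (test functions vanish at x = 0 where u is specified); weak form: ∫_0^2/3 u'v' dx = ∫_0^2/3 (2*sin(6*π*x)) v dx for all v ∈ V.

Multiply both sides by a test function v and integrate from 0 to 2/3:
  ∫_0^2/3 −u''(x) v(x) dx = ∫_0^2/3 f(x) v(x) dx.
Integrate the LHS by parts once:
  ∫_0^2/3 −u'' v dx = −[u'(x) v(x)]_0^2/3 + ∫_0^2/3 u'(x) v'(x) dx.
Thus ∫_0^2/3 u'(x) v'(x) dx = ∫_0^2/3 f(x) v(x) dx + [u'(x) v(x)]_0^2/3.
Choose V so that boundary terms are either known or forced to vanish.
Mixed BC: u(0) = 0 (Dirichlet) and u'(2/3) = 0 (Neumann). Define V = {v ∈ H^1(0, 2/3) : v(0) = 0}. Then [u' v]_0^2/3 = u'(2/3)·v(2/3) − u'(0)·0 = 0.
Weak formulation: find u (satisfying any essential BC) such that ∫_0^2/3 u'(x) v'(x) dx = ∫_0^2/3 f v dx for all v ∈ V (Dirichlet at 0 absorbed into V; the Neumann datum at x = 2/3 is zero, so no boundary term remains).
Substituting f(x) = 2*sin(6*π*x), the right-hand side is ∫_0^2/3 (2*sin(6*π*x)) v dx.


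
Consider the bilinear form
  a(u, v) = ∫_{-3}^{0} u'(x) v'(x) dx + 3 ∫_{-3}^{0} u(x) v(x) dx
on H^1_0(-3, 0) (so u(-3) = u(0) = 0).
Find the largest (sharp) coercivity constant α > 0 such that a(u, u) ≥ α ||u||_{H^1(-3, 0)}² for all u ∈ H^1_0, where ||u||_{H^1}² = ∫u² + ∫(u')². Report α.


α = 1

Coercivity of a(·,·) on H^1_0(-3, 0) means a(u, u) ≥ α ||u||_{H^1}² for every u ∈ H^1_0.
The interval has length L = 3, and Poincaré/coercivity depend only on L. Here a(u, u) = ∫(u')² + (3)·∫u².
Here c = 3 ≥ 1, so a(u,u) = ∫(u')² + c∫u² ≥ ∫(u')² + ∫u² = ||u||_{H^1}², i.e. α = 1 works. No larger α is possible: a(u,u) ≥ α||u||_{H^1}² means (1−α)∫(u')² ≥ (α−c)∫u², and for the modes u_n = sin(nπ(x−x₀)/L) (x₀ the left endpoint) one has ∫u_n²/∫(u_n')² = (L/(nπ))² → 0, so a(u_n,u_n)/||u_n||_{H^1}² → 1. Hence the optimal constant is α = 1.
Therefore α = 1.


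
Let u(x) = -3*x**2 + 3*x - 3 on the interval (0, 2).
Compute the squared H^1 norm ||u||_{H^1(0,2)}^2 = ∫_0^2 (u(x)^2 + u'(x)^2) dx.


||u||_{H^1}^2 = 408/5

The H^1 norm (squared) on an interval (0, L) is
  ||u||_{H^1}^2 = ∫_0^L u(x)^2 dx + ∫_0^L u'(x)^2 dx.
Compute u'(x) = 3 - 6*x.
Then u(x)^2 = 9*x**4 - 18*x**3 + 27*x**2 - 18*x + 9 and u'(x)^2 = 36*x**2 - 36*x + 9.
Integrate each monomial from 0 to 2 using ∫_0^2 c·x^n dx = c·2^(n+1)/(n+1):
  ∫_0^2 u(x)^2 dx = ∫_0^2 (9*x^4 - 18*x^3 + 27*x^2 - 18*x + 9) dx. Term by term:
    ∫_0^2 9*x^4 dx = 288/5;  ∫_0^2 -18*x^3 dx = -72;  ∫_0^2 27*x^2 dx = 72;
    ∫_0^2 -18*x dx = -36;  ∫_0^2 9 dx = 18.
  Sum: 288/5 − 72 + 72 − 36 + 18 = 198/5.
  ∫_0^2 u'(x)^2 dx = ∫_0^2 (36*x^2 - 36*x + 9) dx. Term by term:
    ∫_0^2 36*x^2 dx = 96;  ∫_0^2 -36*x dx = -72;  ∫_0^2 9 dx = 18.
  Sum: 96 − 72 + 18 = 42.
Adding: ||u||_{H^1}^2 = 198/5 + 42 = 408/5.


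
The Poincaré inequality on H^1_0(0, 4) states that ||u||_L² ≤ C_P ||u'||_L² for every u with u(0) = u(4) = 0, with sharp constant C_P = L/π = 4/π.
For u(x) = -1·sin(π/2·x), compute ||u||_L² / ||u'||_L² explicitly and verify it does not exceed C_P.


||u||_L² / ||u'||_L² = 2/π < C_P = 4/π.

u(x) = -1·sin(π/2·x), so u'(x) = -π*cos(π*x/2)/2.
Writing u(x) = A·sin(kπx/L) with A = -1 and k = 2, use ∫_0^L sin²(kπx/L) dx = L/2 and ∫_0^L cos²(kπx/L) dx = L/2.
u² = 1·sin²(π/2·x) and (u')² = π^2/4·cos²(π/2·x), and each of sin², cos² integrates to L/2 = 2 over (0, 4).
∫_0^4 u² dx = 2, so ||u||_L² = sqrt(2).
∫_0^4 (u')² dx = π^2/2, so ||u'||_L² = sqrt(2)*π/2.
Ratio ||u||_L² / ||u'||_L² = 2/π.
Sharp Poincaré constant on H^1_0(0, 4) is C_P = L/π = 4/π, achieved by sin(π/4·x).
This is the k = 2 harmonic; the ratio L/(kπ) is strictly less than C_P = L/π, consistent with the sharp inequality ||u||_L² ≤ C_P ||u'||_L².


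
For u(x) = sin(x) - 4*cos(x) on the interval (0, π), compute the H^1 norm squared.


||u||_{H^1(0,π)}^2 = 17*π

u'(x) = 4*sin(x) + cos(x).
Expand u² and (u')² and integrate term by term on (0, π), using: for integers n ≥ 1, ∫_0^π sin²(nx) dx = ∫_0^π cos²(nx) dx = π/2; for n ≠ n', ∫_0^π sin(nx)sin(n'x) dx = ∫_0^π cos(nx)cos(n'x) dx = 0; and by product-to-sum, ∫_0^π sin(nx)cos(n'x) dx = ½∫_0^π [sin((n+n')x) + sin((n−n')x)] dx, which is 0 when n+n' is even and 2n/(n²−n'²) when n+n' is odd (it need not vanish on (0, π)).
  u² squared terms: (-4)²·∫cos(x)² dx = 16·π/2 = 8*π;  (1)²·∫sin(x)² dx = 1·π/2 = π/2.
  u² cross terms: 2·(-4)·(1)·∫cos(x)·sin(x) dx = -8·(0) = 0.
  So ∫_0^π u² dx = 8*π + π/2 + 0 = 17*π/2.
  (u')² squared terms: (4)²·∫sin(x)² dx = 16·π/2 = 8*π;  (1)²·∫cos(x)² dx = 1·π/2 = π/2.
  (u')² cross terms: 2·(4)·(1)·∫sin(x)·cos(x) dx = 8·(0) = 0.
  So ∫_0^π (u')² dx = 8*π + π/2 + 0 = 17*π/2.
||u||_{H^1}^2 = (17*π/2) + (17*π/2) = 17*π.


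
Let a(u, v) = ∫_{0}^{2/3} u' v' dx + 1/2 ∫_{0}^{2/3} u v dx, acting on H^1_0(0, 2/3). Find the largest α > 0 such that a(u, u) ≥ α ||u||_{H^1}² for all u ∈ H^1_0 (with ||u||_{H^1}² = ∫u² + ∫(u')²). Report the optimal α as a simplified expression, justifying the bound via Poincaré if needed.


α = (2 + 9*π^2)/(4 + 9*π^2)

Coercivity of a(·,·) on H^1_0(0, 2/3) means a(u, u) ≥ α ||u||_{H^1}² for every u ∈ H^1_0.
The interval has length L = 2/3, and Poincaré/coercivity depend only on L. Here a(u, u) = ∫(u')² + (1/2)·∫u².
Here 0 < c = 1/2 < 1. The condition a(u,u) ≥ α||u||_{H^1}² reads (1−α)∫(u')² ≥ (α−c)∫u². Any admissible α is ≤ 1 (rapidly oscillating u have ∫u²/∫(u')² → 0), and α = 1 would force 0 ≥ (1−c)∫u², impossible since c < 1; so 1−α > 0. By the sharp Poincaré inequality on H^1_0 of an interval of length L, ∫(u')² ≥ (π/L)²∫u² with equality for the first sine mode sin(π(x−x₀)/L) (x₀ the left endpoint), so the inequality holds for all u iff (1−α)(π/L)² ≥ α − c, i.e. α ≤ ((π/L)² + c)/((π/L)² + 1) = (1 + c(L/π)²)/(1 + (L/π)²). With (π/L)² = 9*π^2/4 and c = 1/2, the largest admissible constant is α = ((π/L)² + c)/((π/L)² + 1).
Simplifying, α = (2 + 9*π^2)/(4 + 9*π^2).


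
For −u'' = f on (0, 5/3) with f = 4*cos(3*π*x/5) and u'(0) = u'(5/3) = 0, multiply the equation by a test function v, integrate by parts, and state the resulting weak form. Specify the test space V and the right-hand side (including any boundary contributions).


V = H^1(0, 5/3) (no boundary constraint on v; u is determined up to an additive constant); weak form: ∫_0^5/3 u'v' dx = ∫_0^5/3 (4*cos(3*π*x/5)) v dx for all v ∈ V.

Multiply both sides by a test function v and integrate from 0 to 5/3:
  ∫_0^5/3 −u''(x) v(x) dx = ∫_0^5/3 f(x) v(x) dx.
Integrate the LHS by parts once:
  ∫_0^5/3 −u'' v dx = −[u'(x) v(x)]_0^5/3 + ∫_0^5/3 u'(x) v'(x) dx.
Thus ∫_0^5/3 u'(x) v'(x) dx = ∫_0^5/3 f(x) v(x) dx + [u'(x) v(x)]_0^5/3.
Choose V so that boundary terms are either known or forced to vanish.
u has homogeneous Neumann: u'(0) = u'(5/3) = 0. So [u' v]_0^5/3 = 0·v(5/3) − 0·v(0) = 0 for any v; take V = H^1(0, 5/3).
Weak formulation: find u (satisfying any essential BC) such that ∫_0^5/3 u'(x) v'(x) dx = ∫_0^5/3 f v dx for all v ∈ V (homogeneous Neumann, so boundary terms vanish).
Substituting f(x) = 4*cos(3*π*x/5), the right-hand side is ∫_0^5/3 (4*cos(3*π*x/5)) v dx.
Compatibility check (pure Neumann): taking v ≡ 1 ∈ V gives 0 = ∫_0^5/3 f dx + (0) − (0), i.e. ∫_0^5/3 f dx must equal u'(0) − u'(5/3) = 0. Indeed ∫_0^5/3 (4*cos(3*π*x/5)) dx = 0, so the data are compatible. The solution is then unique only up to an additive constant (fix it e.g. by requiring ∫_0^5/3 u dx = 0).


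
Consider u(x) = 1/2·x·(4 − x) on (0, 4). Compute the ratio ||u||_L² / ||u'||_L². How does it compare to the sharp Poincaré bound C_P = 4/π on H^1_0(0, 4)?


||u||_L² / ||u'||_L² = 2*sqrt(10)/5 < C_P = 4/π.

u(x) = 1/2·x·(4 − x), so u'(x) = 2 - x.
u(x) = 1/2·x·(4 − x) vanishes at x = 0 and x = 4, so u ∈ H^1_0(0, 4). Differentiate via the product rule and integrate the resulting polynomials term by term.
  ∫_0^4 u² dx = ∫_0^4 (x^4/4 - 2*x^3 + 4*x^2) dx. Term by term:
    ∫_0^4 x^4/4 dx = 256/5;  ∫_0^4 -2*x^3 dx = -128;  ∫_0^4 4*x^2 dx = 256/3.
  Sum: 256/5 − 128 + 256/3 = 128/15.
  ∫_0^4 (u')² dx = ∫_0^4 (x^2 - 4*x + 4) dx. Term by term:
    ∫_0^4 x^2 dx = 64/3;  ∫_0^4 -4*x dx = -32;  ∫_0^4 4 dx = 16.
  Sum: 64/3 − 32 + 16 = 16/3.
∫_0^4 u² dx = 128/15, so ||u||_L² = 8*sqrt(30)/15.
∫_0^4 (u')² dx = 16/3, so ||u'||_L² = 4*sqrt(3)/3.
Ratio ||u||_L² / ||u'||_L² = 2*sqrt(10)/5.
Sharp Poincaré constant on H^1_0(0, 4) is C_P = L/π = 4/π, achieved by sin(π/4·x).
A polynomial bump cannot attain the sharp Poincaré constant (only the first sine eigenfunction does), so the ratio is strictly less than C_P, consistent with ||u||_L² ≤ C_P ||u'||_L².


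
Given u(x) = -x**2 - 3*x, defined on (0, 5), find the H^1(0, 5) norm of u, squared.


||u||_{H^1}^2 = 13795/6

The H^1 norm (squared) on an interval (0, L) is
  ||u||_{H^1}^2 = ∫_0^L u(x)^2 dx + ∫_0^L u'(x)^2 dx.
Compute u'(x) = -2*x - 3.
Then u(x)^2 = x**4 + 6*x**3 + 9*x**2 and u'(x)^2 = 4*x**2 + 12*x + 9.
Integrate each monomial from 0 to 5 using ∫_0^5 c·x^n dx = c·5^(n+1)/(n+1):
  ∫_0^5 u(x)^2 dx = ∫_0^5 (x^4 + 6*x^3 + 9*x^2) dx. Term by term:
    ∫_0^5 x^4 dx = 625;  ∫_0^5 6*x^3 dx = 1875/2;  ∫_0^5 9*x^2 dx = 375.
  Sum: 625 + 1875/2 + 375 = 3875/2.
  ∫_0^5 u'(x)^2 dx = ∫_0^5 (4*x^2 + 12*x + 9) dx. Term by term:
    ∫_0^5 4*x^2 dx = 500/3;  ∫_0^5 12*x dx = 150;  ∫_0^5 9 dx = 45.
  Sum: 500/3 + 150 + 45 = 1085/3.
Adding: ||u||_{H^1}^2 = 3875/2 + 1085/3 = 13795/6.


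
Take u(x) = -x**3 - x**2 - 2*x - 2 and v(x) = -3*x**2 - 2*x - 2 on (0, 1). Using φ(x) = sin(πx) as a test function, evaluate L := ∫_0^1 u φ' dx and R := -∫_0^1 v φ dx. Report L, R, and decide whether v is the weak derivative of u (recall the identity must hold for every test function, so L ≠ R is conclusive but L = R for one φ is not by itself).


LHS = -12/π^3 + 9/π, RHS = -12/π^3 + 9/π. Yes, v = u' weakly.

u(x) = -x**3 - x**2 - 2*x - 2, classical derivative u'(x) = -3*x**2 - 2*x - 2.
φ(x) = sin(πx), so φ'(x) = π*cos(π*x).
Note φ(0) = φ(1) = 0, so the boundary term u·φ vanishes.
LHS = ∫_0^1 u(x) φ'(x) dx = ∫_0^1 (-π*x^3*cos(π*x) - π*x^2*cos(π*x) - 2*π*x*cos(π*x) - 2*π*cos(π*x)) dx. Term by term:
  ∫_0^1 -2*π*cos(π*x) dx = 0;  ∫_0^1 -π*x^2*cos(π*x) dx = 2/π;  ∫_0^1 -π*x^3*cos(π*x) dx = -12/π^3 + 3/π;
  ∫_0^1 -2*π*x*cos(π*x) dx = 4/π.
Sum: 0 + 2/π + -12/π^3 + 3/π + 4/π = -12/π^3 + 9/π.
So LHS = -12/π^3 + 9/π.
∫_0^1 v(x) φ(x) dx = ∫_0^1 (-3*x^2*sin(π*x) - 2*x*sin(π*x) - 2*sin(π*x)) dx. Term by term:
  ∫_0^1 -2*sin(π*x) dx = -4/π;  ∫_0^1 -3*x^2*sin(π*x) dx = -3/π + 12/π^3;  ∫_0^1 -2*x*sin(π*x) dx = -2/π.
Sum: -4/π + -3/π + 12/π^3 − 2/π = -9/π + 12/π^3.
So RHS = -∫_0^1 v(x) φ(x) dx = -12/π^3 + 9/π.
LHS = RHS, so the identity holds for this test φ.
Moreover u is smooth here and v(x) = u'(x) = -3*x**2 - 2*x - 2 pointwise, so the identity holds for every test function. Hence v is the weak derivative of u.


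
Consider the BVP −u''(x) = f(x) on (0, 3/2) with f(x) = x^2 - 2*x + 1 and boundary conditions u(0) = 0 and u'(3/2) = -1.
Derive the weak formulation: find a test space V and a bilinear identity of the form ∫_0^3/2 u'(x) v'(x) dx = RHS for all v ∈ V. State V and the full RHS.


V = {v ∈ H^1(0, 3/2) : v(0) = 0} (test functions vanish at x = 0 where u is specified); weak form: ∫_0^3/2 u'v' dx = ∫_0^3/2 (x^2 - 2*x + 1) v dx − v(3/2) for all v ∈ V.

Multiply both sides by a test function v and integrate from 0 to 3/2:
  ∫_0^3/2 −u''(x) v(x) dx = ∫_0^3/2 f(x) v(x) dx.
Integrate the LHS by parts once:
  ∫_0^3/2 −u'' v dx = −[u'(x) v(x)]_0^3/2 + ∫_0^3/2 u'(x) v'(x) dx.
Thus ∫_0^3/2 u'(x) v'(x) dx = ∫_0^3/2 f(x) v(x) dx + [u'(x) v(x)]_0^3/2.
Choose V so that boundary terms are either known or forced to vanish.
Mixed BC: u(0) = 0 (Dirichlet) and u'(3/2) = -1 (Neumann). Define V = {v ∈ H^1(0, 3/2) : v(0) = 0}. Then [u' v]_0^3/2 = u'(3/2)·v(3/2) − u'(0)·0 = − v(3/2).
Weak formulation: find u (satisfying any essential BC) such that ∫_0^3/2 u'(x) v'(x) dx = ∫_0^3/2 f v dx − v(3/2) for all v ∈ V (Dirichlet at 0 absorbed into V; Neumann datum at x = 3/2 contributes the boundary term).
Substituting f(x) = x^2 - 2*x + 1, the right-hand side is ∫_0^3/2 (x^2 - 2*x + 1) v dx − v(3/2).


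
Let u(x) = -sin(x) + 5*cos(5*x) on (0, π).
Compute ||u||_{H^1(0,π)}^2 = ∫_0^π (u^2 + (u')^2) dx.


||u||_{H^1(0,π)}^2 = 326*π

u'(x) = -25*sin(5*x) - cos(x).
Expand u² and (u')² and integrate term by term on (0, π), using: for integers n ≥ 1, ∫_0^π sin²(nx) dx = ∫_0^π cos²(nx) dx = π/2; for n ≠ n', ∫_0^π sin(nx)sin(n'x) dx = ∫_0^π cos(nx)cos(n'x) dx = 0; and by product-to-sum, ∫_0^π sin(nx)cos(n'x) dx = ½∫_0^π [sin((n+n')x) + sin((n−n')x)] dx, which is 0 when n+n' is even and 2n/(n²−n'²) when n+n' is odd (it need not vanish on (0, π)).
  u² squared terms: (-1)²·∫sin(x)² dx = 1·π/2 = π/2;  (5)²·∫cos(5x)² dx = 25·π/2 = 25*π/2.
  u² cross terms: 2·(-1)·(5)·∫sin(x)·cos(5x) dx = -10·(0) = 0.
  So ∫_0^π u² dx = π/2 + 25*π/2 + 0 = 13*π.
  (u')² squared terms: (-1)²·∫cos(x)² dx = 1·π/2 = π/2;  (-25)²·∫sin(5x)² dx = 625·π/2 = 625*π/2.
  (u')² cross terms: 2·(-1)·(-25)·∫cos(x)·sin(5x) dx = 50·(0) = 0.
  So ∫_0^π (u')² dx = π/2 + 625*π/2 + 0 = 313*π.
||u||_{H^1}^2 = (13*π) + (313*π) = 326*π.


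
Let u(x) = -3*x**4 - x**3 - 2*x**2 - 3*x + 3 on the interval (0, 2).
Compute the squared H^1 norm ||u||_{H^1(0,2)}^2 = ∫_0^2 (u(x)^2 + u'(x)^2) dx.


||u||_{H^1}^2 = 602384/105

The H^1 norm (squared) on an interval (0, L) is
  ||u||_{H^1}^2 = ∫_0^L u(x)^2 dx + ∫_0^L u'(x)^2 dx.
Compute u'(x) = -12*x**3 - 3*x**2 - 4*x - 3.
Then u(x)^2 = 9*x**8 + 6*x**7 + 13*x**6 + 22*x**5 - 8*x**4 + 6*x**3 - 3*x**2 - 18*x + 9 and u'(x)^2 = 144*x**6 + 72*x**5 + 105*x**4 + 96*x**3 + 34*x**2 + 24*x + 9.
Integrate each monomial from 0 to 2 using ∫_0^2 c·x^n dx = c·2^(n+1)/(n+1):
  ∫_0^2 u(x)^2 dx = ∫_0^2 (9*x^8 + 6*x^7 + 13*x^6 + 22*x^5 - 8*x^4 + 6*x^3 - 3*x^2 - 18*x + 9) dx. Term by term:
    ∫_0^2 9*x^8 dx = 512;  ∫_0^2 6*x^7 dx = 192;  ∫_0^2 13*x^6 dx = 1664/7;
    ∫_0^2 22*x^5 dx = 704/3;  ∫_0^2 -8*x^4 dx = -256/5;  ∫_0^2 6*x^3 dx = 24;
    ∫_0^2 -3*x^2 dx = -8;  ∫_0^2 -18*x dx = -36;  ∫_0^2 9 dx = 18.
  Sum: 512 + 192 + 1664/7 + 704/3 − 256/5 + 24 − 8 − 36 + 18 = 117934/105.
  ∫_0^2 u'(x)^2 dx = ∫_0^2 (144*x^6 + 72*x^5 + 105*x^4 + 96*x^3 + 34*x^2 + 24*x + 9) dx. Term by term:
    ∫_0^2 144*x^6 dx = 18432/7;  ∫_0^2 72*x^5 dx = 768;  ∫_0^2 105*x^4 dx = 672;
    ∫_0^2 96*x^3 dx = 384;  ∫_0^2 34*x^2 dx = 272/3;  ∫_0^2 24*x dx = 48;
    ∫_0^2 9 dx = 18.
  Sum: 18432/7 + 768 + 672 + 384 + 272/3 + 48 + 18 = 96890/21.
Adding: ||u||_{H^1}^2 = 117934/105 + 96890/21 = 602384/105.


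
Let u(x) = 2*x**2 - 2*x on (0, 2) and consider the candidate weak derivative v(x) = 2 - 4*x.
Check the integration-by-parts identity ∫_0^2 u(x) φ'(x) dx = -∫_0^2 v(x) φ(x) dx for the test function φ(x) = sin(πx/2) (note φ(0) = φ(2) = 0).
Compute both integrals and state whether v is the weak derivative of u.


LHS = -8/π, RHS = 8/π. No, v is not the weak derivative of u.

u(x) = 2*x**2 - 2*x, classical derivative u'(x) = 4*x - 2.
φ(x) = sin(πx/2), so φ'(x) = π*cos(π*x/2)/2.
Note φ(0) = φ(2) = 0, so the boundary term u·φ vanishes.
LHS = ∫_0^2 u(x) φ'(x) dx = ∫_0^2 (π*x^2*cos(π*x/2) - π*x*cos(π*x/2)) dx. Term by term:
  ∫_0^2 π*x^2*cos(π*x/2) dx = -16/π;  ∫_0^2 -π*x*cos(π*x/2) dx = 8/π.
Sum: -16/π + 8/π = -8/π.
So LHS = -8/π.
∫_0^2 v(x) φ(x) dx = ∫_0^2 (-4*x*sin(π*x/2) + 2*sin(π*x/2)) dx. Term by term:
  ∫_0^2 2*sin(π*x/2) dx = 8/π;  ∫_0^2 -4*x*sin(π*x/2) dx = -16/π.
Sum: 8/π − 16/π = -8/π.
So RHS = -∫_0^2 v(x) φ(x) dx = 8/π.
LHS − RHS = -16/π ≠ 0, so the identity fails.
(For a valid weak derivative the identity must hold for EVERY test function, in particular this one. The failure shows v is NOT the weak derivative of u.)
Correct weak derivative would be u'(x) = 4*x - 2.


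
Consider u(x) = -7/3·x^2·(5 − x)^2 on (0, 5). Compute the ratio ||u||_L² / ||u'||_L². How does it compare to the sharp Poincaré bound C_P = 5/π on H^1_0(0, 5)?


||u||_L² / ||u'||_L² = 5*sqrt(3)/6 < C_P = 5/π.

u(x) = -7/3·x^2·(5 − x)^2, so u'(x) = 14*x*(x*(5 - x) - (x - 5)^2)/3.
u(x) = -7/3·x^2·(5 − x)^2 vanishes at x = 0 and x = 5, so u ∈ H^1_0(0, 5). Differentiate via the product rule and integrate the resulting polynomials term by term.
  ∫_0^5 u² dx = ∫_0^5 (49*x^8/9 - 980*x^7/9 + 2450*x^6/3 - 24500*x^5/9 + 30625*x^4/9) dx. Term by term:
    ∫_0^5 49*x^8/9 dx = 95703125/81;  ∫_0^5 -980*x^7/9 dx = -95703125/18;  ∫_0^5 2450*x^6/3 dx = 27343750/3;
    ∫_0^5 -24500*x^5/9 dx = -191406250/27;  ∫_0^5 30625*x^4/9 dx = 19140625/9.
  Sum: 95703125/81 − 95703125/18 + 27343750/3 − 191406250/27 + 19140625/9 = 2734375/162.
  ∫_0^5 (u')² dx = ∫_0^5 (784*x^6/9 - 3920*x^5/3 + 63700*x^4/9 - 49000*x^3/3 + 122500*x^2/9) dx. Term by term:
    ∫_0^5 784*x^6/9 dx = 8750000/9;  ∫_0^5 -3920*x^5/3 dx = -30625000/9;  ∫_0^5 63700*x^4/9 dx = 39812500/9;
    ∫_0^5 -49000*x^3/3 dx = -7656250/3;  ∫_0^5 122500*x^2/9 dx = 15312500/27.
  Sum: 8750000/9 − 30625000/9 + 39812500/9 − 7656250/3 + 15312500/27 = 218750/27.
∫_0^5 u² dx = 2734375/162, so ||u||_L² = 625*sqrt(14)/18.
∫_0^5 (u')² dx = 218750/27, so ||u'||_L² = 125*sqrt(42)/9.
Ratio ||u||_L² / ||u'||_L² = 5*sqrt(3)/6.
Sharp Poincaré constant on H^1_0(0, 5) is C_P = L/π = 5/π, achieved by sin(π/5·x).
A polynomial bump cannot attain the sharp Poincaré constant (only the first sine eigenfunction does), so the ratio is strictly less than C_P, consistent with ||u||_L² ≤ C_P ||u'||_L².


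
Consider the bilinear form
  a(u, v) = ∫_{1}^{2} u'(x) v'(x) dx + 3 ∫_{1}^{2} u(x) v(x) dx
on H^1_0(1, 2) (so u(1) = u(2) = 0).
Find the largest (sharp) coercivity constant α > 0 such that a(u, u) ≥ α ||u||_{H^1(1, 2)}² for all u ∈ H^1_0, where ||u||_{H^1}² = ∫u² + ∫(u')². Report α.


α = 1

Coercivity of a(·,·) on H^1_0(1, 2) means a(u, u) ≥ α ||u||_{H^1}² for every u ∈ H^1_0.
The interval has length L = 1, and Poincaré/coercivity depend only on L. Here a(u, u) = ∫(u')² + (3)·∫u².
Here c = 3 ≥ 1, so a(u,u) = ∫(u')² + c∫u² ≥ ∫(u')² + ∫u² = ||u||_{H^1}², i.e. α = 1 works. No larger α is possible: a(u,u) ≥ α||u||_{H^1}² means (1−α)∫(u')² ≥ (α−c)∫u², and for the modes u_n = sin(nπ(x−x₀)/L) (x₀ the left endpoint) one has ∫u_n²/∫(u_n')² = (L/(nπ))² → 0, so a(u_n,u_n)/||u_n||_{H^1}² → 1. Hence the optimal constant is α = 1.
Therefore α = 1.


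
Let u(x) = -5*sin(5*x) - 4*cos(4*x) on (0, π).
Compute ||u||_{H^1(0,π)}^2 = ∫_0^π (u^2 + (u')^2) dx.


||u||_{H^1(0,π)}^2 = 6800/9 + 461*π

u'(x) = 16*sin(4*x) - 25*cos(5*x).
Expand u² and (u')² and integrate term by term on (0, π), using: for integers n ≥ 1, ∫_0^π sin²(nx) dx = ∫_0^π cos²(nx) dx = π/2; for n ≠ n', ∫_0^π sin(nx)sin(n'x) dx = ∫_0^π cos(nx)cos(n'x) dx = 0; and by product-to-sum, ∫_0^π sin(nx)cos(n'x) dx = ½∫_0^π [sin((n+n')x) + sin((n−n')x)] dx, which is 0 when n+n' is even and 2n/(n²−n'²) when n+n' is odd (it need not vanish on (0, π)).
  u² squared terms: (-5)²·∫sin(5x)² dx = 25·π/2 = 25*π/2;  (-4)²·∫cos(4x)² dx = 16·π/2 = 8*π.
  u² cross terms: 2·(-5)·(-4)·∫sin(5x)·cos(4x) dx = 40·(10/9) = 400/9.
  So ∫_0^π u² dx = 25*π/2 + 8*π + 400/9 = 400/9 + 41*π/2.
  (u')² squared terms: (-25)²·∫cos(5x)² dx = 625·π/2 = 625*π/2;  (16)²·∫sin(4x)² dx = 256·π/2 = 128*π.
  (u')² cross terms: 2·(-25)·(16)·∫cos(5x)·sin(4x) dx = -800·(-8/9) = 6400/9.
  So ∫_0^π (u')² dx = 625*π/2 + 128*π + 6400/9 = 6400/9 + 881*π/2.
||u||_{H^1}^2 = (400/9 + 41*π/2) + (6400/9 + 881*π/2) = 6800/9 + 461*π.


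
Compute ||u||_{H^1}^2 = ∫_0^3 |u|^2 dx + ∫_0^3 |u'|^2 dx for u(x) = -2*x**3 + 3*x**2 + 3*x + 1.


||u||_{H^1}^2 = 40251/70

The H^1 norm (squared) on an interval (0, L) is
  ||u||_{H^1}^2 = ∫_0^L u(x)^2 dx + ∫_0^L u'(x)^2 dx.
Compute u'(x) = -6*x**2 + 6*x + 3.
Then u(x)^2 = 4*x**6 - 12*x**5 - 3*x**4 + 14*x**3 + 15*x**2 + 6*x + 1 and u'(x)^2 = 36*x**4 - 72*x**3 + 36*x + 9.
Integrate each monomial from 0 to 3 using ∫_0^3 c·x^n dx = c·3^(n+1)/(n+1):
  ∫_0^3 u(x)^2 dx = ∫_0^3 (4*x^6 - 12*x^5 - 3*x^4 + 14*x^3 + 15*x^2 + 6*x + 1) dx. Term by term:
    ∫_0^3 4*x^6 dx = 8748/7;  ∫_0^3 -12*x^5 dx = -1458;  ∫_0^3 -3*x^4 dx = -729/5;
    ∫_0^3 14*x^3 dx = 567/2;  ∫_0^3 15*x^2 dx = 135;  ∫_0^3 6*x dx = 27;
    ∫_0^3 1 dx = 3.
  Sum: 8748/7 − 1458 − 729/5 + 567/2 + 135 + 27 + 3 = 6609/70.
  ∫_0^3 u'(x)^2 dx = ∫_0^3 (36*x^4 - 72*x^3 + 36*x + 9) dx. Term by term:
    ∫_0^3 36*x^4 dx = 8748/5;  ∫_0^3 -72*x^3 dx = -1458;  ∫_0^3 36*x dx = 162;
    ∫_0^3 9 dx = 27.
  Sum: 8748/5 − 1458 + 162 + 27 = 2403/5.
Adding: ||u||_{H^1}^2 = 6609/70 + 2403/5 = 40251/70.


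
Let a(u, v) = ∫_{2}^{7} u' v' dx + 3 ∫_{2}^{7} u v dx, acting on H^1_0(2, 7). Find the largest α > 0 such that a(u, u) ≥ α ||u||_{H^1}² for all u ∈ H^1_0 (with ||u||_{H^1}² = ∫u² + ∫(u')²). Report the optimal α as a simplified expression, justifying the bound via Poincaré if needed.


α = 1

Coercivity of a(·,·) on H^1_0(2, 7) means a(u, u) ≥ α ||u||_{H^1}² for every u ∈ H^1_0.
The interval has length L = 5, and Poincaré/coercivity depend only on L. Here a(u, u) = ∫(u')² + (3)·∫u².
Here c = 3 ≥ 1, so a(u,u) = ∫(u')² + c∫u² ≥ ∫(u')² + ∫u² = ||u||_{H^1}², i.e. α = 1 works. No larger α is possible: a(u,u) ≥ α||u||_{H^1}² means (1−α)∫(u')² ≥ (α−c)∫u², and for the modes u_n = sin(nπ(x−x₀)/L) (x₀ the left endpoint) one has ∫u_n²/∫(u_n')² = (L/(nπ))² → 0, so a(u_n,u_n)/||u_n||_{H^1}² → 1. Hence the optimal constant is α = 1.
Therefore α = 1.


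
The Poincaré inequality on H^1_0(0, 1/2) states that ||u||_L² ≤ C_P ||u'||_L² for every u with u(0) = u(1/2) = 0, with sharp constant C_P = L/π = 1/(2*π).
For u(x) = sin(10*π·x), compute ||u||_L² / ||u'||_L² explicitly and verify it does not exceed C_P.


||u||_L² / ||u'||_L² = 1/(10*π) < C_P = 1/(2*π).

u(x) = sin(10*π·x), so u'(x) = 10*π*cos(10*π*x).
Writing u(x) = A·sin(kπx/L) with A = 1 and k = 5, use ∫_0^L sin²(kπx/L) dx = L/2 and ∫_0^L cos²(kπx/L) dx = L/2.
u² = 1·sin²(10*π·x) and (u')² = 100*π^2·cos²(10*π·x), and each of sin², cos² integrates to L/2 = 1/4 over (0, 1/2).
∫_0^1/2 u² dx = 1/4, so ||u||_L² = 1/2.
∫_0^1/2 (u')² dx = 25*π^2, so ||u'||_L² = 5*π.
Ratio ||u||_L² / ||u'||_L² = 1/(10*π).
Sharp Poincaré constant on H^1_0(0, 1/2) is C_P = L/π = 1/(2*π), achieved by sin(2*π·x).
This is the k = 5 harmonic; the ratio L/(kπ) is strictly less than C_P = L/π, consistent with the sharp inequality ||u||_L² ≤ C_P ||u'||_L².


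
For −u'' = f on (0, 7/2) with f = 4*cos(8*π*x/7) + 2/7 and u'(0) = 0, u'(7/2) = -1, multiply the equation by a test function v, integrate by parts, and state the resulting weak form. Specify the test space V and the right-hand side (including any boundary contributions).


V = H^1(0, 7/2) (v unrestricted at boundary; u is determined up to an additive constant); weak form: ∫_0^7/2 u'v' dx = ∫_0^7/2 (4*cos(8*π*x/7) + 2/7) v dx − v(7/2) for all v ∈ V.

Multiply both sides by a test function v and integrate from 0 to 7/2:
  ∫_0^7/2 −u''(x) v(x) dx = ∫_0^7/2 f(x) v(x) dx.
Integrate the LHS by parts once:
  ∫_0^7/2 −u'' v dx = −[u'(x) v(x)]_0^7/2 + ∫_0^7/2 u'(x) v'(x) dx.
Thus ∫_0^7/2 u'(x) v'(x) dx = ∫_0^7/2 f(x) v(x) dx + [u'(x) v(x)]_0^7/2.
Choose V so that boundary terms are either known or forced to vanish.
u has inhomogeneous Neumann u'(0) = 0, u'(7/2) = -1. [u' v]_0^7/2 = (-1)·v(7/2) − (0)·v(0) = − v(7/2). Take V = H^1(0, 7/2); boundary term becomes part of RHS.
Weak formulation: find u (satisfying any essential BC) such that ∫_0^7/2 u'(x) v'(x) dx = ∫_0^7/2 f v dx − v(7/2) for all v ∈ V (Neumann data are natural BCs: they enter the RHS as boundary terms).
Substituting f(x) = 4*cos(8*π*x/7) + 2/7, the right-hand side is ∫_0^7/2 (4*cos(8*π*x/7) + 2/7) v dx − v(7/2).
Compatibility check (pure Neumann): taking v ≡ 1 ∈ V gives 0 = ∫_0^7/2 f dx + (-1) − (0), i.e. ∫_0^7/2 f dx must equal u'(0) − u'(7/2) = 1. Indeed ∫_0^7/2 (4*cos(8*π*x/7) + 2/7) dx = 1, so the data are compatible. The solution is then unique only up to an additive constant (fix it e.g. by requiring ∫_0^7/2 u dx = 0).


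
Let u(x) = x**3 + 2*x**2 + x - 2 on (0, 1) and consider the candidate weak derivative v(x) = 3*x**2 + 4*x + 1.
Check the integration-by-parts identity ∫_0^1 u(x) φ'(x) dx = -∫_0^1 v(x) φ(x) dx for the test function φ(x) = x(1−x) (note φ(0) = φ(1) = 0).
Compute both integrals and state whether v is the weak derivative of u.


LHS = -13/20, RHS = -13/20. Yes, v = u' weakly.

u(x) = x**3 + 2*x**2 + x - 2, classical derivative u'(x) = 3*x**2 + 4*x + 1.
φ(x) = x(1−x), so φ'(x) = 1 - 2*x.
Note φ(0) = φ(1) = 0, so the boundary term u·φ vanishes.
LHS = ∫_0^1 u(x) φ'(x) dx = ∫_0^1 (-2*x^4 - 3*x^3 + 5*x - 2) dx. Term by term:
  ∫_0^1 -2*x^4 dx = -2/5;  ∫_0^1 -3*x^3 dx = -3/4;  ∫_0^1 5*x dx = 5/2;
  ∫_0^1 -2 dx = -2.
Sum: -2/5 − 3/4 + 5/2 − 2 = -13/20.
So LHS = -13/20.
∫_0^1 v(x) φ(x) dx = ∫_0^1 (-3*x^4 - x^3 + 3*x^2 + x) dx. Term by term:
  ∫_0^1 -3*x^4 dx = -3/5;  ∫_0^1 -x^3 dx = -1/4;  ∫_0^1 3*x^2 dx = 1;
  ∫_0^1 x dx = 1/2.
Sum: -3/5 − 1/4 + 1 + 1/2 = 13/20.
So RHS = -∫_0^1 v(x) φ(x) dx = -13/20.
LHS = RHS, so the identity holds for this test φ.
Moreover u is smooth here and v(x) = u'(x) = 3*x**2 + 4*x + 1 pointwise, so the identity holds for every test function. Hence v is the weak derivative of u.


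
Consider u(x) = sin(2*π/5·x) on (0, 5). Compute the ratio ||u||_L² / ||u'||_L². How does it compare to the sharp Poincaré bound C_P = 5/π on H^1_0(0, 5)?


||u||_L² / ||u'||_L² = 5/(2*π) < C_P = 5/π.

u(x) = sin(2*π/5·x), so u'(x) = 2*π*cos(2*π*x/5)/5.
Writing u(x) = A·sin(kπx/L) with A = 1 and k = 2, use ∫_0^L sin²(kπx/L) dx = L/2 and ∫_0^L cos²(kπx/L) dx = L/2.
u² = 1·sin²(2*π/5·x) and (u')² = 4*π^2/25·cos²(2*π/5·x), and each of sin², cos² integrates to L/2 = 5/2 over (0, 5).
∫_0^5 u² dx = 5/2, so ||u||_L² = sqrt(10)/2.
∫_0^5 (u')² dx = 2*π^2/5, so ||u'||_L² = sqrt(10)*π/5.
Ratio ||u||_L² / ||u'||_L² = 5/(2*π).
Sharp Poincaré constant on H^1_0(0, 5) is C_P = L/π = 5/π, achieved by sin(π/5·x).
This is the k = 2 harmonic; the ratio L/(kπ) is strictly less than C_P = L/π, consistent with the sharp inequality ||u||_L² ≤ C_P ||u'||_L².


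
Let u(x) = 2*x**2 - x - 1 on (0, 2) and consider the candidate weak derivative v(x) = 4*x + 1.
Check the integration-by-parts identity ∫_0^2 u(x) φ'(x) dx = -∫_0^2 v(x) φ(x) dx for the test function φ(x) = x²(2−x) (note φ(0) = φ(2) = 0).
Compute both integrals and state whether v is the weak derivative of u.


LHS = -76/15, RHS = -116/15. No, v is not the weak derivative of u.

u(x) = 2*x**2 - x - 1, classical derivative u'(x) = 4*x - 1.
φ(x) = x²(2−x), so φ'(x) = x*(4 - 3*x).
Note φ(0) = φ(2) = 0, so the boundary term u·φ vanishes.
LHS = ∫_0^2 u(x) φ'(x) dx = ∫_0^2 (-6*x^4 + 11*x^3 - x^2 - 4*x) dx. Term by term:
  ∫_0^2 -6*x^4 dx = -192/5;  ∫_0^2 11*x^3 dx = 44;  ∫_0^2 -x^2 dx = -8/3;
  ∫_0^2 -4*x dx = -8.
Sum: -192/5 + 44 − 8/3 − 8 = -76/15.
So LHS = -76/15.
∫_0^2 v(x) φ(x) dx = ∫_0^2 (-4*x^4 + 7*x^3 + 2*x^2) dx. Term by term:
  ∫_0^2 -4*x^4 dx = -128/5;  ∫_0^2 7*x^3 dx = 28;  ∫_0^2 2*x^2 dx = 16/3.
Sum: -128/5 + 28 + 16/3 = 116/15.
So RHS = -∫_0^2 v(x) φ(x) dx = -116/15.
LHS − RHS = 8/3 ≠ 0, so the identity fails.
(For a valid weak derivative the identity must hold for EVERY test function, in particular this one. The failure shows v is NOT the weak derivative of u.)
Correct weak derivative would be u'(x) = 4*x - 1.


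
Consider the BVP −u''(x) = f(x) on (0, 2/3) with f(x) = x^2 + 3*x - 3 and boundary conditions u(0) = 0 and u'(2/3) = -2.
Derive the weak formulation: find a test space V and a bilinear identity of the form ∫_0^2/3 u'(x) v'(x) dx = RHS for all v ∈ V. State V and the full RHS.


V = {v ∈ H^1(0, 2/3) : v(0) = 0} (test functions vanish at x = 0 where u is specified); weak form: ∫_0^2/3 u'v' dx = ∫_0^2/3 (x^2 + 3*x - 3) v dx − 2·v(2/3) for all v ∈ V.

Multiply both sides by a test function v and integrate from 0 to 2/3:
  ∫_0^2/3 −u''(x) v(x) dx = ∫_0^2/3 f(x) v(x) dx.
Integrate the LHS by parts once:
  ∫_0^2/3 −u'' v dx = −[u'(x) v(x)]_0^2/3 + ∫_0^2/3 u'(x) v'(x) dx.
Thus ∫_0^2/3 u'(x) v'(x) dx = ∫_0^2/3 f(x) v(x) dx + [u'(x) v(x)]_0^2/3.
Choose V so that boundary terms are either known or forced to vanish.
Mixed BC: u(0) = 0 (Dirichlet) and u'(2/3) = -2 (Neumann). Define V = {v ∈ H^1(0, 2/3) : v(0) = 0}. Then [u' v]_0^2/3 = u'(2/3)·v(2/3) − u'(0)·0 = − 2·v(2/3).
Weak formulation: find u (satisfying any essential BC) such that ∫_0^2/3 u'(x) v'(x) dx = ∫_0^2/3 f v dx − 2·v(2/3) for all v ∈ V (Dirichlet at 0 absorbed into V; Neumann datum at x = 2/3 contributes the boundary term).
Substituting f(x) = x^2 + 3*x - 3, the right-hand side is ∫_0^2/3 (x^2 + 3*x - 3) v dx − 2·v(2/3).


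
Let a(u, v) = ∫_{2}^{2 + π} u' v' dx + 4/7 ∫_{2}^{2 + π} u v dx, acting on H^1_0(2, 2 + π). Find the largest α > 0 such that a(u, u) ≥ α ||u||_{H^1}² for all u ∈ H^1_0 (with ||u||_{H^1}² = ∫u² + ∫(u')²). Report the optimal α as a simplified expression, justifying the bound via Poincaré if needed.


α = 11/14

Coercivity of a(·,·) on H^1_0(2, 2 + π) means a(u, u) ≥ α ||u||_{H^1}² for every u ∈ H^1_0.
The interval has length L = π, and Poincaré/coercivity depend only on L. Here a(u, u) = ∫(u')² + (4/7)·∫u².
Here 0 < c = 4/7 < 1. The condition a(u,u) ≥ α||u||_{H^1}² reads (1−α)∫(u')² ≥ (α−c)∫u². Any admissible α is ≤ 1 (rapidly oscillating u have ∫u²/∫(u')² → 0), and α = 1 would force 0 ≥ (1−c)∫u², impossible since c < 1; so 1−α > 0. By the sharp Poincaré inequality on H^1_0 of an interval of length L, ∫(u')² ≥ (π/L)²∫u² with equality for the first sine mode sin(π(x−x₀)/L) (x₀ the left endpoint), so the inequality holds for all u iff (1−α)(π/L)² ≥ α − c, i.e. α ≤ ((π/L)² + c)/((π/L)² + 1) = (1 + c(L/π)²)/(1 + (L/π)²). With (π/L)² = 1 and c = 4/7, the largest admissible constant is α = ((π/L)² + c)/((π/L)² + 1).
Simplifying, α = 11/14.


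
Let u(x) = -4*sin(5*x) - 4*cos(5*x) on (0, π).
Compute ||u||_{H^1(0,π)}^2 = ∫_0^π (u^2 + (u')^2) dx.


||u||_{H^1(0,π)}^2 = 416*π

u'(x) = 20*sin(5*x) - 20*cos(5*x).
Expand u² and (u')² and integrate term by term on (0, π), using: for integers n ≥ 1, ∫_0^π sin²(nx) dx = ∫_0^π cos²(nx) dx = π/2; for n ≠ n', ∫_0^π sin(nx)sin(n'x) dx = ∫_0^π cos(nx)cos(n'x) dx = 0; and by product-to-sum, ∫_0^π sin(nx)cos(n'x) dx = ½∫_0^π [sin((n+n')x) + sin((n−n')x)] dx, which is 0 when n+n' is even and 2n/(n²−n'²) when n+n' is odd (it need not vanish on (0, π)).
  u² squared terms: (-4)²·∫cos(5x)² dx = 16·π/2 = 8*π;  (-4)²·∫sin(5x)² dx = 16·π/2 = 8*π.
  u² cross terms: 2·(-4)·(-4)·∫cos(5x)·sin(5x) dx = 32·(0) = 0.
  So ∫_0^π u² dx = 8*π + 8*π + 0 = 16*π.
  (u')² squared terms: (-20)²·∫cos(5x)² dx = 400·π/2 = 200*π;  (20)²·∫sin(5x)² dx = 400·π/2 = 200*π.
  (u')² cross terms: 2·(-20)·(20)·∫cos(5x)·sin(5x) dx = -800·(0) = 0.
  So ∫_0^π (u')² dx = 200*π + 200*π + 0 = 400*π.
||u||_{H^1}^2 = (16*π) + (400*π) = 416*π.


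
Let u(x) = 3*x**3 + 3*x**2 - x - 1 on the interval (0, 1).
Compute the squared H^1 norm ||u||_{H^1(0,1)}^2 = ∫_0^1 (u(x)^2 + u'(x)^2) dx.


||u||_{H^1}^2 = 4874/105

The H^1 norm (squared) on an interval (0, L) is
  ||u||_{H^1}^2 = ∫_0^L u(x)^2 dx + ∫_0^L u'(x)^2 dx.
Compute u'(x) = 9*x**2 + 6*x - 1.
Then u(x)^2 = 9*x**6 + 18*x**5 + 3*x**4 - 12*x**3 - 5*x**2 + 2*x + 1 and u'(x)^2 = 81*x**4 + 108*x**3 + 18*x**2 - 12*x + 1.
Integrate each monomial from 0 to 1 using ∫_0^1 c·x^n dx = c·1^(n+1)/(n+1):
  ∫_0^1 u(x)^2 dx = ∫_0^1 (9*x^6 + 18*x^5 + 3*x^4 - 12*x^3 - 5*x^2 + 2*x + 1) dx. Term by term:
    ∫_0^1 9*x^6 dx = 9/7;  ∫_0^1 18*x^5 dx = 3;  ∫_0^1 3*x^4 dx = 3/5;
    ∫_0^1 -12*x^3 dx = -3;  ∫_0^1 -5*x^2 dx = -5/3;  ∫_0^1 2*x dx = 1;
    ∫_0^1 1 dx = 1.
  Sum: 9/7 + 3 + 3/5 − 3 − 5/3 + 1 + 1 = 233/105.
  ∫_0^1 u'(x)^2 dx = ∫_0^1 (81*x^4 + 108*x^3 + 18*x^2 - 12*x + 1) dx. Term by term:
    ∫_0^1 81*x^4 dx = 81/5;  ∫_0^1 108*x^3 dx = 27;  ∫_0^1 18*x^2 dx = 6;
    ∫_0^1 -12*x dx = -6;  ∫_0^1 1 dx = 1.
  Sum: 81/5 + 27 + 6 − 6 + 1 = 221/5.
Adding: ||u||_{H^1}^2 = 233/105 + 221/5 = 4874/105.


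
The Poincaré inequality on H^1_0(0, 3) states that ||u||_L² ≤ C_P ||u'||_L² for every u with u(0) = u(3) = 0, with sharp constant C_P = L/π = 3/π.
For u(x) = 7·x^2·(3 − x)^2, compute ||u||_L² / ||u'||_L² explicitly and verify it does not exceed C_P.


||u||_L² / ||u'||_L² = sqrt(3)/2 < C_P = 3/π.

u(x) = 7·x^2·(3 − x)^2, so u'(x) = 14*x*(x - 3)*(2*x - 3).
u(x) = 7·x^2·(3 − x)^2 vanishes at x = 0 and x = 3, so u ∈ H^1_0(0, 3). Differentiate via the product rule and integrate the resulting polynomials term by term.
  ∫_0^3 u² dx = ∫_0^3 (49*x^8 - 588*x^7 + 2646*x^6 - 5292*x^5 + 3969*x^4) dx. Term by term:
    ∫_0^3 49*x^8 dx = 107163;  ∫_0^3 -588*x^7 dx = -964467/2;  ∫_0^3 2646*x^6 dx = 826686;
    ∫_0^3 -5292*x^5 dx = -642978;  ∫_0^3 3969*x^4 dx = 964467/5.
  Sum: 107163 − 964467/2 + 826686 − 642978 + 964467/5 = 15309/10.
  ∫_0^3 (u')² dx = ∫_0^3 (784*x^6 - 7056*x^5 + 22932*x^4 - 31752*x^3 + 15876*x^2) dx. Term by term:
    ∫_0^3 784*x^6 dx = 244944;  ∫_0^3 -7056*x^5 dx = -857304;  ∫_0^3 22932*x^4 dx = 5572476/5;
    ∫_0^3 -31752*x^3 dx = -642978;  ∫_0^3 15876*x^2 dx = 142884.
  Sum: 244944 − 857304 + 5572476/5 − 642978 + 142884 = 10206/5.
∫_0^3 u² dx = 15309/10, so ||u||_L² = 27*sqrt(210)/10.
∫_0^3 (u')² dx = 10206/5, so ||u'||_L² = 27*sqrt(70)/5.
Ratio ||u||_L² / ||u'||_L² = sqrt(3)/2.
Sharp Poincaré constant on H^1_0(0, 3) is C_P = L/π = 3/π, achieved by sin(π/3·x).
A polynomial bump cannot attain the sharp Poincaré constant (only the first sine eigenfunction does), so the ratio is strictly less than C_P, consistent with ||u||_L² ≤ C_P ||u'||_L².


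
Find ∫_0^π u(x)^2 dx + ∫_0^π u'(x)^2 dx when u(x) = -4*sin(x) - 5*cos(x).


||u||_{H^1(0,π)}^2 = 41*π

u'(x) = 5*sin(x) - 4*cos(x).
Expand u² and (u')² and integrate term by term on (0, π), using: for integers n ≥ 1, ∫_0^π sin²(nx) dx = ∫_0^π cos²(nx) dx = π/2; for n ≠ n', ∫_0^π sin(nx)sin(n'x) dx = ∫_0^π cos(nx)cos(n'x) dx = 0; and by product-to-sum, ∫_0^π sin(nx)cos(n'x) dx = ½∫_0^π [sin((n+n')x) + sin((n−n')x)] dx, which is 0 when n+n' is even and 2n/(n²−n'²) when n+n' is odd (it need not vanish on (0, π)).
  u² squared terms: (-5)²·∫cos(x)² dx = 25·π/2 = 25*π/2;  (-4)²·∫sin(x)² dx = 16·π/2 = 8*π.
  u² cross terms: 2·(-5)·(-4)·∫cos(x)·sin(x) dx = 40·(0) = 0.
  So ∫_0^π u² dx = 25*π/2 + 8*π + 0 = 41*π/2.
  (u')² squared terms: (-4)²·∫cos(x)² dx = 16·π/2 = 8*π;  (5)²·∫sin(x)² dx = 25·π/2 = 25*π/2.
  (u')² cross terms: 2·(-4)·(5)·∫cos(x)·sin(x) dx = -40·(0) = 0.
  So ∫_0^π (u')² dx = 8*π + 25*π/2 + 0 = 41*π/2.
||u||_{H^1}^2 = (41*π/2) + (41*π/2) = 41*π.


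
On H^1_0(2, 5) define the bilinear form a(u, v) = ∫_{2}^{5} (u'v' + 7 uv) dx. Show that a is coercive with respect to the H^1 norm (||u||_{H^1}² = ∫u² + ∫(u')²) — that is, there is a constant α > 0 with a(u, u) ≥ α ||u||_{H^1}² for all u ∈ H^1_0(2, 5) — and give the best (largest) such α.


α = 1

Coercivity of a(·,·) on H^1_0(2, 5) means a(u, u) ≥ α ||u||_{H^1}² for every u ∈ H^1_0.
The interval has length L = 3, and Poincaré/coercivity depend only on L. Here a(u, u) = ∫(u')² + (7)·∫u².
Here c = 7 ≥ 1, so a(u,u) = ∫(u')² + c∫u² ≥ ∫(u')² + ∫u² = ||u||_{H^1}², i.e. α = 1 works. No larger α is possible: a(u,u) ≥ α||u||_{H^1}² means (1−α)∫(u')² ≥ (α−c)∫u², and for the modes u_n = sin(nπ(x−x₀)/L) (x₀ the left endpoint) one has ∫u_n²/∫(u_n')² = (L/(nπ))² → 0, so a(u_n,u_n)/||u_n||_{H^1}² → 1. Hence the optimal constant is α = 1.
Therefore α = 1.
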